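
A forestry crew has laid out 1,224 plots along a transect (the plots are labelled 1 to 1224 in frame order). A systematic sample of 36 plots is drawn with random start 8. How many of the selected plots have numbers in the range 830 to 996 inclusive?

k = 1224/36 = 34
First selection ≥ 830: 8 + ⌈(830−8)/34⌉·34 = 8 + 25×34 = 858
Last selection ≤ 996: 8 + ⌊(996−8)/34⌋·34 = 8 + 29×34 = 994
Count = 29 − 25 + 1 = 5

5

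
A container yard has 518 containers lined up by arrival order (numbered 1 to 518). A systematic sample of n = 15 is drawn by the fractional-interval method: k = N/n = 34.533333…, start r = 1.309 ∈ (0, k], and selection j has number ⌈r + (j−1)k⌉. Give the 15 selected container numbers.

2, 36, 71, 105, 140, 174, 209, 244, 278, 313, 347, 382, 416, 451, 485

j=1: r + 0k = 1.309 → ⌈·⌉ = 2
j=2: r + 1k = 35.842333… → ⌈·⌉ = 36
j=3: r + 2k = 70.375666… → ⌈·⌉ = 71
j=4: r + 3k = 104.909 → ⌈·⌉ = 105
j=5: r + 4k = 139.442333… → ⌈·⌉ = 140
j=6: r + 5k = 173.975666… → ⌈·⌉ = 174
j=7: r + 6k = 208.509 → ⌈·⌉ = 209
j=8: r + 7k = 243.042333… → ⌈·⌉ = 244
j=9: r + 8k = 277.575666… → ⌈·⌉ = 278
j=10: r + 9k = 312.109 → ⌈·⌉ = 313
j=11: r + 10k = 346.642333… → ⌈·⌉ = 347
j=12: r + 11k = 381.175666… → ⌈·⌉ = 382
j=13: r + 12k = 415.709 → ⌈·⌉ = 416
j=14: r + 13k = 450.242333… → ⌈·⌉ = 451
j=15: r + 14k = 484.775666… → ⌈·⌉ = 485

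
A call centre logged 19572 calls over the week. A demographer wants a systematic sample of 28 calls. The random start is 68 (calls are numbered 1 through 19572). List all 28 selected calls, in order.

k = N/n = 19572/28 = 699
call 1: 68
call 2: 68 + 699 = 767
call 3: 767 + 699 = 1466
call 4: 1466 + 699 = 2165
call 5: 2165 + 699 = 2864
call 6: 2864 + 699 = 3563
call 7: 3563 + 699 = 4262
call 8: 4262 + 699 = 4961
call 9: 4961 + 699 = 5660
call 10: 5660 + 699 = 6359
call 11: 6359 + 699 = 7058
call 12: 7058 + 699 = 7757
call 13: 7757 + 699 = 8456
call 14: 8456 + 699 = 9155
call 15: 9155 + 699 = 9854
call 16: 9854 + 699 = 10553
call 17: 10553 + 699 = 11252
call 18: 11252 + 699 = 11951
call 19: 11951 + 699 = 12650
call 20: 12650 + 699 = 13349
call 21: 13349 + 699 = 14048
call 22: 14048 + 699 = 14747
call 23: 14747 + 699 = 15446
call 24: 15446 + 699 = 16145
call 25: 16145 + 699 = 16844
call 26: 16844 + 699 = 17543
call 27: 17543 + 699 = 18242
call 28: 18242 + 699 = 18941

68, 767, 1466, 2165, 2864, 3563, 4262, 4961, 5660, 6359, 7058, 7757, 8456, 9155, 9854, 10553, 11252, 11951, 12650, 13349, 14048, 14747, 15446, 16145, 16844, 17543, 18242, 18941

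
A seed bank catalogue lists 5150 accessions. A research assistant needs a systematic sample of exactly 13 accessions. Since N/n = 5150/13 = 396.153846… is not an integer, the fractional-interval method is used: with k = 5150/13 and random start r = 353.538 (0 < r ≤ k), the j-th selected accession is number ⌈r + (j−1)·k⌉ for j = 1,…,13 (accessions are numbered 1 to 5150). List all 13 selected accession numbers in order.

j=1: r + 0k = 353.538 → ⌈·⌉ = 354
j=2: r + 1k = 749.691846… → ⌈·⌉ = 750
j=3: r + 2k = 1145.845692… → ⌈·⌉ = 1146
j=4: r + 3k = 1541.999538… → ⌈·⌉ = 1542
j=5: r + 4k = 1938.153384… → ⌈·⌉ = 1939
j=6: r + 5k = 2334.307230… → ⌈·⌉ = 2335
j=7: r + 6k = 2730.461076… → ⌈·⌉ = 2731
j=8: r + 7k = 3126.614923… → ⌈·⌉ = 3127
j=9: r + 8k = 3522.768769… → ⌈·⌉ = 3523
j=10: r + 9k = 3918.922615… → ⌈·⌉ = 3919
j=11: r + 10k = 4315.076461… → ⌈·⌉ = 4316
j=12: r + 11k = 4711.230307… → ⌈·⌉ = 4712
j=13: r + 12k = 5107.384153… → ⌈·⌉ = 5108

354, 750, 1146, 1542, 1939, 2335, 2731, 3127, 3523, 3919, 4316, 4712, 5108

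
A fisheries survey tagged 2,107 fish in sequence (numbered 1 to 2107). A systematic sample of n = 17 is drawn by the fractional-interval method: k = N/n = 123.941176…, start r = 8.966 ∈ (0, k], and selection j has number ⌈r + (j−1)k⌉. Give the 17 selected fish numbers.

j=1: r + 0k = 8.966 → ⌈·⌉ = 9
j=2: r + 1k = 132.907176… → ⌈·⌉ = 133
j=3: r + 2k = 256.848352… → ⌈·⌉ = 257
j=4: r + 3k = 380.789529… → ⌈·⌉ = 381
j=5: r + 4k = 504.730705… → ⌈·⌉ = 505
j=6: r + 5k = 628.671882… → ⌈·⌉ = 629
j=7: r + 6k = 752.613058… → ⌈·⌉ = 753
j=8: r + 7k = 876.554235… → ⌈·⌉ = 877
j=9: r + 8k = 1000.495411… → ⌈·⌉ = 1001
j=10: r + 9k = 1124.436588… → ⌈·⌉ = 1125
j=11: r + 10k = 1248.377764… → ⌈·⌉ = 1249
j=12: r + 11k = 1372.318941… → ⌈·⌉ = 1373
j=13: r + 12k = 1496.260117… → ⌈·⌉ = 1497
j=14: r + 13k = 1620.201294… → ⌈·⌉ = 1621
j=15: r + 14k = 1744.142470… → ⌈·⌉ = 1745
j=16: r + 15k = 1868.083647… → ⌈·⌉ = 1869
j=17: r + 16k = 1992.024823… → ⌈·⌉ = 1993

9, 133, 257, 381, 505, 629, 753, 877, 1001, 1125, 1249, 1373, 1497, 1621, 1745, 1869, 1993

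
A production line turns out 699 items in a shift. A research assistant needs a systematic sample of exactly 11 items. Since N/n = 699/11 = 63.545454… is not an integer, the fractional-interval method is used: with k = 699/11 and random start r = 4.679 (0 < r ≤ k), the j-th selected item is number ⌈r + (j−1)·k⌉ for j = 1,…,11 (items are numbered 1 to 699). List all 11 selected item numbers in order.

5, 69, 132, 196, 259, 323, 386, 450, 514, 577, 641

j=1: r + 0k = 4.679 → ⌈·⌉ = 5
j=2: r + 1k = 68.224454… → ⌈·⌉ = 69
j=3: r + 2k = 131.769909… → ⌈·⌉ = 132
j=4: r + 3k = 195.315363… → ⌈·⌉ = 196
j=5: r + 4k = 258.860818… → ⌈·⌉ = 259
j=6: r + 5k = 322.406272… → ⌈·⌉ = 323
j=7: r + 6k = 385.951727… → ⌈·⌉ = 386
j=8: r + 7k = 449.497181… → ⌈·⌉ = 450
j=9: r + 8k = 513.042636… → ⌈·⌉ = 514
j=10: r + 9k = 576.588090… → ⌈·⌉ = 577
j=11: r + 10k = 640.133545… → ⌈·⌉ = 641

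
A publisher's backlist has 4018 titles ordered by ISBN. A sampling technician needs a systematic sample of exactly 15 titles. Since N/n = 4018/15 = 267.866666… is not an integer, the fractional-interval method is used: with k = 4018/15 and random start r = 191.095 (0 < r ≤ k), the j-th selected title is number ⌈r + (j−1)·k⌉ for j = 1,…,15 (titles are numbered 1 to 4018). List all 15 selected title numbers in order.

192, 459, 727, 995, 1263, 1531, 1799, 2067, 2335, 2602, 2870, 3138, 3406, 3674, 3942

j=1: r + 0k = 191.095 → ⌈·⌉ = 192
j=2: r + 1k = 458.961666… → ⌈·⌉ = 459
j=3: r + 2k = 726.828333… → ⌈·⌉ = 727
j=4: r + 3k = 994.695 → ⌈·⌉ = 995
j=5: r + 4k = 1262.561666… → ⌈·⌉ = 1263
j=6: r + 5k = 1530.428333… → ⌈·⌉ = 1531
j=7: r + 6k = 1798.295 → ⌈·⌉ = 1799
j=8: r + 7k = 2066.161666… → ⌈·⌉ = 2067
j=9: r + 8k = 2334.028333… → ⌈·⌉ = 2335
j=10: r + 9k = 2601.895 → ⌈·⌉ = 2602
j=11: r + 10k = 2869.761666… → ⌈·⌉ = 2870
j=12: r + 11k = 3137.628333… → ⌈·⌉ = 3138
j=13: r + 12k = 3405.495 → ⌈·⌉ = 3406
j=14: r + 13k = 3673.361666… → ⌈·⌉ = 3674
j=15: r + 14k = 3941.228333… → ⌈·⌉ = 3942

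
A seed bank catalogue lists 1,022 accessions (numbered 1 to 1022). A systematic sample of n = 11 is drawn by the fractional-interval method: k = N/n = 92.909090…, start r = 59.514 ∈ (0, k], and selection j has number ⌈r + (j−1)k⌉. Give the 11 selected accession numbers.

60, 153, 246, 339, 432, 525, 617, 710, 803, 896, 989

j=1: r + 0k = 59.514 → ⌈·⌉ = 60
j=2: r + 1k = 152.423090… → ⌈·⌉ = 153
j=3: r + 2k = 245.332181… → ⌈·⌉ = 246
j=4: r + 3k = 338.241272… → ⌈·⌉ = 339
j=5: r + 4k = 431.150363… → ⌈·⌉ = 432
j=6: r + 5k = 524.059454… → ⌈·⌉ = 525
j=7: r + 6k = 616.968545… → ⌈·⌉ = 617
j=8: r + 7k = 709.877636… → ⌈·⌉ = 710
j=9: r + 8k = 802.786727… → ⌈·⌉ = 803
j=10: r + 9k = 895.695818… → ⌈·⌉ = 896
j=11: r + 10k = 988.604909… → ⌈·⌉ = 989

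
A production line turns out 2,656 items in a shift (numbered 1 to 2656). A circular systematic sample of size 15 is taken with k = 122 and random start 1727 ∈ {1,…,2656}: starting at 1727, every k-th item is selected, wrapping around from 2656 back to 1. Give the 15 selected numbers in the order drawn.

Selection 1: 1727
Selection 2: 1727 + 122 = 1849
Selection 3: 1849 + 122 = 1971
Selection 4: 1971 + 122 = 2093
Selection 5: 2093 + 122 = 2215
Selection 6: 2215 + 122 = 2337
Selection 7: 2337 + 122 = 2459
Selection 8: 2459 + 122 = 2581
Selection 9: 2581 + 122 = 2703 → 2703 − 2656 = 47
Selection 10: 47 + 122 = 169
Selection 11: 169 + 122 = 291
Selection 12: 291 + 122 = 413
Selection 13: 413 + 122 = 535
Selection 14: 535 + 122 = 657
Selection 15: 657 + 122 = 779

1727, 1849, 1971, 2093, 2215, 2337, 2459, 2581, 47, 169, 291, 413, 535, 657, 779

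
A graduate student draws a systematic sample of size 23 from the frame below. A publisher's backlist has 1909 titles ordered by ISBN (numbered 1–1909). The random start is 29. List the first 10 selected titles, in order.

29, 112, 195, 278, 361, 444, 527, 610, 693, 776

k = N/n = 1909/23 = 83
title 1: 29
title 2: 29 + 83 = 112
title 3: 112 + 83 = 195
title 4: 195 + 83 = 278
title 5: 278 + 83 = 361
title 6: 361 + 83 = 444
title 7: 444 + 83 = 527
title 8: 527 + 83 = 610
title 9: 610 + 83 = 693
title 10: 693 + 83 = 776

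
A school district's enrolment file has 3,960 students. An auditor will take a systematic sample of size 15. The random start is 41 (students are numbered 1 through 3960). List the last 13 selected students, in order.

569, 833, 1097, 1361, 1625, 1889, 2153, 2417, 2681, 2945, 3209, 3473, 3737

k = N/n = 3960/15 = 264
3rd selection = 41 + 2×264 = 569
4th: 569 + 264 = 833
5th: 833 + 264 = 1097
6th: 1097 + 264 = 1361
7th: 1361 + 264 = 1625
8th: 1625 + 264 = 1889
9th: 1889 + 264 = 2153
10th: 2153 + 264 = 2417
11th: 2417 + 264 = 2681
12th: 2681 + 264 = 2945
13th: 2945 + 264 = 3209
14th: 3209 + 264 = 3473
15th: 3473 + 264 = 3737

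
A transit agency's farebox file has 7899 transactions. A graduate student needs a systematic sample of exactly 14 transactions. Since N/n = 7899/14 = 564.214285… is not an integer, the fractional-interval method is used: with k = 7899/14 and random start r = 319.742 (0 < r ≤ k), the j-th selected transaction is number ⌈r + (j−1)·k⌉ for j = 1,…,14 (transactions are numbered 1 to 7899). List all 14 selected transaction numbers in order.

j=1: r + 0k = 319.742 → ⌈·⌉ = 320
j=2: r + 1k = 883.956285… → ⌈·⌉ = 884
j=3: r + 2k = 1448.170571… → ⌈·⌉ = 1449
j=4: r + 3k = 2012.384857… → ⌈·⌉ = 2013
j=5: r + 4k = 2576.599142… → ⌈·⌉ = 2577
j=6: r + 5k = 3140.813428… → ⌈·⌉ = 3141
j=7: r + 6k = 3705.027714… → ⌈·⌉ = 3706
j=8: r + 7k = 4269.242 → ⌈·⌉ = 4270
j=9: r + 8k = 4833.456285… → ⌈·⌉ = 4834
j=10: r + 9k = 5397.670571… → ⌈·⌉ = 5398
j=11: r + 10k = 5961.884857… → ⌈·⌉ = 5962
j=12: r + 11k = 6526.099142… → ⌈·⌉ = 6527
j=13: r + 12k = 7090.313428… → ⌈·⌉ = 7091
j=14: r + 13k = 7654.527714… → ⌈·⌉ = 7655

320, 884, 1449, 2013, 2577, 3141, 3706, 4270, 4834, 5398, 5962, 6527, 7091, 7655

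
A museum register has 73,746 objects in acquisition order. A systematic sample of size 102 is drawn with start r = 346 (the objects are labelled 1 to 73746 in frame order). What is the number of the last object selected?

k = 73746/102 = 723
102nd selection = r + (102−1)·k = 346 + 101×723 = 346 + 73023 = 73369

73369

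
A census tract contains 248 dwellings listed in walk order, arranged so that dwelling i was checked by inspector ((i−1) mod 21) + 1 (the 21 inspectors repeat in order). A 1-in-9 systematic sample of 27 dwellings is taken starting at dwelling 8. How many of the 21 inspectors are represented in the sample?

7

Consecutive selections differ by k = 9, so their inspector numbers differ by 9 mod 21 = 9.
gcd(9, 21) = 3, so the sample visits 21/3 = 7 distinct residues mod 21.
Start 8 is inspector 8; the inspectors hit are 2, 5, 8, 11, 14, 17, 20.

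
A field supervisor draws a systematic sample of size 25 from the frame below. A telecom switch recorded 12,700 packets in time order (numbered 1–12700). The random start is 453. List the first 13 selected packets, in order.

k = N/n = 12700/25 = 508
packet 1: 453
packet 2: 453 + 508 = 961
packet 3: 961 + 508 = 1469
packet 4: 1469 + 508 = 1977
packet 5: 1977 + 508 = 2485
packet 6: 2485 + 508 = 2993
packet 7: 2993 + 508 = 3501
packet 8: 3501 + 508 = 4009
packet 9: 4009 + 508 = 4517
packet 10: 4517 + 508 = 5025
packet 11: 5025 + 508 = 5533
packet 12: 5533 + 508 = 6041
packet 13: 6041 + 508 = 6549

453, 961, 1469, 1977, 2485, 2993, 3501, 4009, 4517, 5025, 5533, 6041, 6549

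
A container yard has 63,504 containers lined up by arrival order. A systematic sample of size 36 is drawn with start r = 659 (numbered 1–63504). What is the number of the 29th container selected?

k = 63504/36 = 1764
29th selection = r + (29−1)·k = 659 + 28×1764 = 659 + 49392 = 50051

50051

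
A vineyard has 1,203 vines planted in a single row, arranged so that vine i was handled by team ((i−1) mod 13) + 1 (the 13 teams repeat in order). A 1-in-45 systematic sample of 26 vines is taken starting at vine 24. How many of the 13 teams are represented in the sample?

13

Consecutive selections differ by k = 45, so their team numbers differ by 45 mod 13 = 6.
gcd(45, 13) = 1, so the sample visits 13/1 = 13 distinct residues mod 13.
Start 24 is team 11; the teams hit are 1, 2, 3, 4, 5, 6, 7, 8, 9, 10, 11, 12, 13.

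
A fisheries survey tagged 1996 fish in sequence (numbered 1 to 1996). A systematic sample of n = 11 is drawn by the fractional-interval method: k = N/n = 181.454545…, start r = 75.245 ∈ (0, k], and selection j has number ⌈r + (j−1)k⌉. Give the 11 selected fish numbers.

j=1: r + 0k = 75.245 → ⌈·⌉ = 76
j=2: r + 1k = 256.699545… → ⌈·⌉ = 257
j=3: r + 2k = 438.154090… → ⌈·⌉ = 439
j=4: r + 3k = 619.608636… → ⌈·⌉ = 620
j=5: r + 4k = 801.063181… → ⌈·⌉ = 802
j=6: r + 5k = 982.517727… → ⌈·⌉ = 983
j=7: r + 6k = 1163.972272… → ⌈·⌉ = 1164
j=8: r + 7k = 1345.426818… → ⌈·⌉ = 1346
j=9: r + 8k = 1526.881363… → ⌈·⌉ = 1527
j=10: r + 9k = 1708.335909… → ⌈·⌉ = 1709
j=11: r + 10k = 1889.790454… → ⌈·⌉ = 1890

76, 257, 439, 620, 802, 983, 1164, 1346, 1527, 1709, 1890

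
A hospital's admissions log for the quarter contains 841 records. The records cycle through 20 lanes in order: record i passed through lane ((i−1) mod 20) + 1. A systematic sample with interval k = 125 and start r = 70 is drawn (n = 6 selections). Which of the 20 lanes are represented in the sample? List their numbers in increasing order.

Consecutive selections differ by k = 125, so their lane numbers differ by 125 mod 20 = 5.
gcd(125, 20) = 5, so the sample visits 20/5 = 4 distinct residues mod 20.
Start 70 is lane 10; the lanes hit are 5, 10, 15, 20.

5, 10, 15, 20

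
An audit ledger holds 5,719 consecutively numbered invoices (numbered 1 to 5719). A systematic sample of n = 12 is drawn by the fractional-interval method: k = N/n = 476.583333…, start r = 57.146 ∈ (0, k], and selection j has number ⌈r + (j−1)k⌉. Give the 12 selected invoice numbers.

58, 534, 1011, 1487, 1964, 2441, 2917, 3394, 3870, 4347, 4823, 5300

j=1: r + 0k = 57.146 → ⌈·⌉ = 58
j=2: r + 1k = 533.729333… → ⌈·⌉ = 534
j=3: r + 2k = 1010.312666… → ⌈·⌉ = 1011
j=4: r + 3k = 1486.896 → ⌈·⌉ = 1487
j=5: r + 4k = 1963.479333… → ⌈·⌉ = 1964
j=6: r + 5k = 2440.062666… → ⌈·⌉ = 2441
j=7: r + 6k = 2916.646 → ⌈·⌉ = 2917
j=8: r + 7k = 3393.229333… → ⌈·⌉ = 3394
j=9: r + 8k = 3869.812666… → ⌈·⌉ = 3870
j=10: r + 9k = 4346.396 → ⌈·⌉ = 4347
j=11: r + 10k = 4822.979333… → ⌈·⌉ = 4823
j=12: r + 11k = 5299.562666… → ⌈·⌉ = 5300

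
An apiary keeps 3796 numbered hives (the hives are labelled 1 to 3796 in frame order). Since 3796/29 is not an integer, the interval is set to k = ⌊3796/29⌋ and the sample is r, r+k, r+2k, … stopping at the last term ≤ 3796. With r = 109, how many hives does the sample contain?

k = ⌊3796/29⌋ = 130
Achieved size = ⌊(3796 − 109)/130⌋ + 1 = ⌊3687/130⌋ + 1 = 28 + 1 = 29
(last selection: 109 + 28×130 = 3749 ≤ 3796; next would be 3879 > 3796)

29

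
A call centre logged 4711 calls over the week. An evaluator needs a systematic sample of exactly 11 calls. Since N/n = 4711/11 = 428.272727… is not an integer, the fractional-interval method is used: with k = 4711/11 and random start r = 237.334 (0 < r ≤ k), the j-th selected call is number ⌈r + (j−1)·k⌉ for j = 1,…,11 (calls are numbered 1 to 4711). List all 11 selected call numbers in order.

j=1: r + 0k = 237.334 → ⌈·⌉ = 238
j=2: r + 1k = 665.606727… → ⌈·⌉ = 666
j=3: r + 2k = 1093.879454… → ⌈·⌉ = 1094
j=4: r + 3k = 1522.152181… → ⌈·⌉ = 1523
j=5: r + 4k = 1950.424909… → ⌈·⌉ = 1951
j=6: r + 5k = 2378.697636… → ⌈·⌉ = 2379
j=7: r + 6k = 2806.970363… → ⌈·⌉ = 2807
j=8: r + 7k = 3235.243090… → ⌈·⌉ = 3236
j=9: r + 8k = 3663.515818… → ⌈·⌉ = 3664
j=10: r + 9k = 4091.788545… → ⌈·⌉ = 4092
j=11: r + 10k = 4520.061272… → ⌈·⌉ = 4521

238, 666, 1094, 1523, 1951, 2379, 2807, 3236, 3664, 4092, 4521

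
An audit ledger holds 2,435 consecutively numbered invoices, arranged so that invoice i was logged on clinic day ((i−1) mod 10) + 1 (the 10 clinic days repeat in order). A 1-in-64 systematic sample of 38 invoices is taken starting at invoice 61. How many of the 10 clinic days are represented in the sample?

5

Consecutive selections differ by k = 64, so their clinic day numbers differ by 64 mod 10 = 4.
gcd(64, 10) = 2, so the sample visits 10/2 = 5 distinct residues mod 10.
Start 61 is clinic day 1; the clinic days hit are 1, 3, 5, 7, 9.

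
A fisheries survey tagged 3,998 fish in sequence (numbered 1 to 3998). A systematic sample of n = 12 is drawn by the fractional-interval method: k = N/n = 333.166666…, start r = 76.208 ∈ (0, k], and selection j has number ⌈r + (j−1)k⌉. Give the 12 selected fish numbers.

77, 410, 743, 1076, 1409, 1743, 2076, 2409, 2742, 3075, 3408, 3742

j=1: r + 0k = 76.208 → ⌈·⌉ = 77
j=2: r + 1k = 409.374666… → ⌈·⌉ = 410
j=3: r + 2k = 742.541333… → ⌈·⌉ = 743
j=4: r + 3k = 1075.708 → ⌈·⌉ = 1076
j=5: r + 4k = 1408.874666… → ⌈·⌉ = 1409
j=6: r + 5k = 1742.041333… → ⌈·⌉ = 1743
j=7: r + 6k = 2075.208 → ⌈·⌉ = 2076
j=8: r + 7k = 2408.374666… → ⌈·⌉ = 2409
j=9: r + 8k = 2741.541333… → ⌈·⌉ = 2742
j=10: r + 9k = 3074.708 → ⌈·⌉ = 3075
j=11: r + 10k = 3407.874666… → ⌈·⌉ = 3408
j=12: r + 11k = 3741.041333… → ⌈·⌉ = 3742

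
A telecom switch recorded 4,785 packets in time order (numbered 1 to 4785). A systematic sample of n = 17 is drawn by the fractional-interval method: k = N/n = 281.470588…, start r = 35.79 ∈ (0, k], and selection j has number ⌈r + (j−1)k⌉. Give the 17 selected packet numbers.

36, 318, 599, 881, 1162, 1444, 1725, 2007, 2288, 2570, 2851, 3132, 3414, 3695, 3977, 4258, 4540

j=1: r + 0k = 35.79 → ⌈·⌉ = 36
j=2: r + 1k = 317.260588… → ⌈·⌉ = 318
j=3: r + 2k = 598.731176… → ⌈·⌉ = 599
j=4: r + 3k = 880.201764… → ⌈·⌉ = 881
j=5: r + 4k = 1161.672352… → ⌈·⌉ = 1162
j=6: r + 5k = 1443.142941… → ⌈·⌉ = 1444
j=7: r + 6k = 1724.613529… → ⌈·⌉ = 1725
j=8: r + 7k = 2006.084117… → ⌈·⌉ = 2007
j=9: r + 8k = 2287.554705… → ⌈·⌉ = 2288
j=10: r + 9k = 2569.025294… → ⌈·⌉ = 2570
j=11: r + 10k = 2850.495882… → ⌈·⌉ = 2851
j=12: r + 11k = 3131.966470… → ⌈·⌉ = 3132
j=13: r + 12k = 3413.437058… → ⌈·⌉ = 3414
j=14: r + 13k = 3694.907647… → ⌈·⌉ = 3695
j=15: r + 14k = 3976.378235… → ⌈·⌉ = 3977
j=16: r + 15k = 4257.848823… → ⌈·⌉ = 4258
j=17: r + 16k = 4539.319411… → ⌈·⌉ = 4540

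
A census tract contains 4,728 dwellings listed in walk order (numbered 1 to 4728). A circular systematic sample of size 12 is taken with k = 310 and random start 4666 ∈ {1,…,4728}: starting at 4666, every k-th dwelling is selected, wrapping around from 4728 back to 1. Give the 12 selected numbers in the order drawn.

4666, 248, 558, 868, 1178, 1488, 1798, 2108, 2418, 2728, 3038, 3348

Selection 1: 4666
Selection 2: 4666 + 310 = 4976 → 4976 − 4728 = 248
Selection 3: 248 + 310 = 558
Selection 4: 558 + 310 = 868
Selection 5: 868 + 310 = 1178
Selection 6: 1178 + 310 = 1488
Selection 7: 1488 + 310 = 1798
Selection 8: 1798 + 310 = 2108
Selection 9: 2108 + 310 = 2418
Selection 10: 2418 + 310 = 2728
Selection 11: 2728 + 310 = 3038
Selection 12: 3038 + 310 = 3348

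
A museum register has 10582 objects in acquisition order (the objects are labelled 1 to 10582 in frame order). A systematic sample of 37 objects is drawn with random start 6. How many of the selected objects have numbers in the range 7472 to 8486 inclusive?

k = 10582/37 = 286
First selection ≥ 7472: 6 + ⌈(7472−6)/286⌉·286 = 6 + 27×286 = 7728
Last selection ≤ 8486: 6 + ⌊(8486−6)/286⌋·286 = 6 + 29×286 = 8300
Count = 29 − 27 + 1 = 3

3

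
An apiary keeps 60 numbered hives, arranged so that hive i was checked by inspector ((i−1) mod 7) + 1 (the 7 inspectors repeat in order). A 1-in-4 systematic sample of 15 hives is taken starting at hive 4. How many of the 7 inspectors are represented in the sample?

7

Consecutive selections differ by k = 4, so their inspector numbers differ by 4 mod 7 = 4.
gcd(4, 7) = 1, so the sample visits 7/1 = 7 distinct residues mod 7.
Start 4 is inspector 4; the inspectors hit are 1, 2, 3, 4, 5, 6, 7.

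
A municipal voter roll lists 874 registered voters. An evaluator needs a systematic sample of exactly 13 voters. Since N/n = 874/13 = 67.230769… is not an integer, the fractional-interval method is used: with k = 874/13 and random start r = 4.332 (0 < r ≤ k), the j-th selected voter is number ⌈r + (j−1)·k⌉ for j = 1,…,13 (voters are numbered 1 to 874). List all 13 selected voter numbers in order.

j=1: r + 0k = 4.332 → ⌈·⌉ = 5
j=2: r + 1k = 71.562769… → ⌈·⌉ = 72
j=3: r + 2k = 138.793538… → ⌈·⌉ = 139
j=4: r + 3k = 206.024307… → ⌈·⌉ = 207
j=5: r + 4k = 273.255076… → ⌈·⌉ = 274
j=6: r + 5k = 340.485846… → ⌈·⌉ = 341
j=7: r + 6k = 407.716615… → ⌈·⌉ = 408
j=8: r + 7k = 474.947384… → ⌈·⌉ = 475
j=9: r + 8k = 542.178153… → ⌈·⌉ = 543
j=10: r + 9k = 609.408923… → ⌈·⌉ = 610
j=11: r + 10k = 676.639692… → ⌈·⌉ = 677
j=12: r + 11k = 743.870461… → ⌈·⌉ = 744
j=13: r + 12k = 811.101230… → ⌈·⌉ = 812

5, 72, 139, 207, 274, 341, 408, 475, 543, 610, 677, 744, 812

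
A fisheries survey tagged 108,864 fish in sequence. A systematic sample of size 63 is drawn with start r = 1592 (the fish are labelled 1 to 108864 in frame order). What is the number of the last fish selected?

k = 108864/63 = 1728
63rd selection = r + (63−1)·k = 1592 + 62×1728 = 1592 + 107136 = 108728

108728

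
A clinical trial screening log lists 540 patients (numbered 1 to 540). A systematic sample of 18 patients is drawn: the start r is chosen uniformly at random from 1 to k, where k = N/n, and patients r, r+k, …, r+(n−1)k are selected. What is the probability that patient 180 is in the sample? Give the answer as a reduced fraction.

1/30

k = 540/18 = 30.
Patient 180 is selected iff r ≡ 180 (mod 30); exactly one such r in {1,…,30}.
Inclusion probability = 1/30.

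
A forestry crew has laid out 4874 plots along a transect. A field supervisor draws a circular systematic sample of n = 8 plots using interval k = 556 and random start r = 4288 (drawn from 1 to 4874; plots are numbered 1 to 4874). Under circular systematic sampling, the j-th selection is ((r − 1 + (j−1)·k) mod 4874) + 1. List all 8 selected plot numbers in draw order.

Selection 1: 4288
Selection 2: 4288 + 556 = 4844
Selection 3: 4844 + 556 = 5400 → 5400 − 4874 = 526
Selection 4: 526 + 556 = 1082
Selection 5: 1082 + 556 = 1638
Selection 6: 1638 + 556 = 2194
Selection 7: 2194 + 556 = 2750
Selection 8: 2750 + 556 = 3306

4288, 4844, 526, 1082, 1638, 2194, 2750, 3306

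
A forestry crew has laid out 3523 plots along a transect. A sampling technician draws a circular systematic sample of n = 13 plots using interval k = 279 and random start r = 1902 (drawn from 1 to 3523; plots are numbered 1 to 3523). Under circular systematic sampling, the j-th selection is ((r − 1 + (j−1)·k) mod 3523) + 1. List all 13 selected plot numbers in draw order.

1902, 2181, 2460, 2739, 3018, 3297, 53, 332, 611, 890, 1169, 1448, 1727

Selection 1: 1902
Selection 2: 1902 + 279 = 2181
Selection 3: 2181 + 279 = 2460
Selection 4: 2460 + 279 = 2739
Selection 5: 2739 + 279 = 3018
Selection 6: 3018 + 279 = 3297
Selection 7: 3297 + 279 = 3576 → 3576 − 3523 = 53
Selection 8: 53 + 279 = 332
Selection 9: 332 + 279 = 611
Selection 10: 611 + 279 = 890
Selection 11: 890 + 279 = 1169
Selection 12: 1169 + 279 = 1448
Selection 13: 1448 + 279 = 1727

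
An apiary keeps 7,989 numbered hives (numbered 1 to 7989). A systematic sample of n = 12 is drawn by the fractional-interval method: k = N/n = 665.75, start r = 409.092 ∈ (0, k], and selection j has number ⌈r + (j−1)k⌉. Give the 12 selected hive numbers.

410, 1075, 1741, 2407, 3073, 3738, 4404, 5070, 5736, 6401, 7067, 7733

j=1: r + 0k = 409.092 → ⌈·⌉ = 410
j=2: r + 1k = 1074.842 → ⌈·⌉ = 1075
j=3: r + 2k = 1740.592 → ⌈·⌉ = 1741
j=4: r + 3k = 2406.342 → ⌈·⌉ = 2407
j=5: r + 4k = 3072.092 → ⌈·⌉ = 3073
j=6: r + 5k = 3737.842 → ⌈·⌉ = 3738
j=7: r + 6k = 4403.592 → ⌈·⌉ = 4404
j=8: r + 7k = 5069.342 → ⌈·⌉ = 5070
j=9: r + 8k = 5735.092 → ⌈·⌉ = 5736
j=10: r + 9k = 6400.842 → ⌈·⌉ = 6401
j=11: r + 10k = 7066.592 → ⌈·⌉ = 7067
j=12: r + 11k = 7732.342 → ⌈·⌉ = 7733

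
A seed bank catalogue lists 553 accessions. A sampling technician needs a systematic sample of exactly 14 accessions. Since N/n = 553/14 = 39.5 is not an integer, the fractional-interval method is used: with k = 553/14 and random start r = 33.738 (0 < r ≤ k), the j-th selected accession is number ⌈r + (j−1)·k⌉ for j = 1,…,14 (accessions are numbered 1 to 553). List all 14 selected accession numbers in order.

j=1: r + 0k = 33.738 → ⌈·⌉ = 34
j=2: r + 1k = 73.238 → ⌈·⌉ = 74
j=3: r + 2k = 112.738 → ⌈·⌉ = 113
j=4: r + 3k = 152.238 → ⌈·⌉ = 153
j=5: r + 4k = 191.738 → ⌈·⌉ = 192
j=6: r + 5k = 231.238 → ⌈·⌉ = 232
j=7: r + 6k = 270.738 → ⌈·⌉ = 271
j=8: r + 7k = 310.238 → ⌈·⌉ = 311
j=9: r + 8k = 349.738 → ⌈·⌉ = 350
j=10: r + 9k = 389.238 → ⌈·⌉ = 390
j=11: r + 10k = 428.738 → ⌈·⌉ = 429
j=12: r + 11k = 468.238 → ⌈·⌉ = 469
j=13: r + 12k = 507.738 → ⌈·⌉ = 508
j=14: r + 13k = 547.238 → ⌈·⌉ = 548

34, 74, 113, 153, 192, 232, 271, 311, 350, 390, 429, 469, 508, 548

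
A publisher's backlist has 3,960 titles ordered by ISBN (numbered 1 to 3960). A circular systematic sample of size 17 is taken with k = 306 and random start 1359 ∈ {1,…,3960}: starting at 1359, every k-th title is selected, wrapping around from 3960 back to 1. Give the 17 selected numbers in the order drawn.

Selection 1: 1359
Selection 2: 1359 + 306 = 1665
Selection 3: 1665 + 306 = 1971
Selection 4: 1971 + 306 = 2277
Selection 5: 2277 + 306 = 2583
Selection 6: 2583 + 306 = 2889
Selection 7: 2889 + 306 = 3195
Selection 8: 3195 + 306 = 3501
Selection 9: 3501 + 306 = 3807
Selection 10: 3807 + 306 = 4113 → 4113 − 3960 = 153
Selection 11: 153 + 306 = 459
Selection 12: 459 + 306 = 765
Selection 13: 765 + 306 = 1071
Selection 14: 1071 + 306 = 1377
Selection 15: 1377 + 306 = 1683
Selection 16: 1683 + 306 = 1989
Selection 17: 1989 + 306 = 2295

1359, 1665, 1971, 2277, 2583, 2889, 3195, 3501, 3807, 153, 459, 765, 1071, 1377, 1683, 1989, 2295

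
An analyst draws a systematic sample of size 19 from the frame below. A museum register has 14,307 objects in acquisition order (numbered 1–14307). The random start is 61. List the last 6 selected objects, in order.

9850, 10603, 11356, 12109, 12862, 13615

k = N/n = 14307/19 = 753
14th selection = 61 + 13×753 = 9850
15th: 9850 + 753 = 10603
16th: 10603 + 753 = 11356
17th: 11356 + 753 = 12109
18th: 12109 + 753 = 12862
19th: 12862 + 753 = 13615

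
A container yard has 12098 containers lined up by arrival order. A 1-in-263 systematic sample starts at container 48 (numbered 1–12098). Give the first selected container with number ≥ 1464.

k = 263
Steps past start: ⌈(1464 − 48)/263⌉ = ⌈1416/263⌉ = 6
Selected container: 48 + 6×263 = 1626

1626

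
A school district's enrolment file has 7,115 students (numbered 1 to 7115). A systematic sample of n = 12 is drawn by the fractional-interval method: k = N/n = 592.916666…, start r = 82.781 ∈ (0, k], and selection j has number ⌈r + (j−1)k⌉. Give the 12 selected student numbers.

j=1: r + 0k = 82.781 → ⌈·⌉ = 83
j=2: r + 1k = 675.697666… → ⌈·⌉ = 676
j=3: r + 2k = 1268.614333… → ⌈·⌉ = 1269
j=4: r + 3k = 1861.531 → ⌈·⌉ = 1862
j=5: r + 4k = 2454.447666… → ⌈·⌉ = 2455
j=6: r + 5k = 3047.364333… → ⌈·⌉ = 3048
j=7: r + 6k = 3640.281 → ⌈·⌉ = 3641
j=8: r + 7k = 4233.197666… → ⌈·⌉ = 4234
j=9: r + 8k = 4826.114333… → ⌈·⌉ = 4827
j=10: r + 9k = 5419.031 → ⌈·⌉ = 5420
j=11: r + 10k = 6011.947666… → ⌈·⌉ = 6012
j=12: r + 11k = 6604.864333… → ⌈·⌉ = 6605

83, 676, 1269, 1862, 2455, 3048, 3641, 4234, 4827, 5420, 6012, 6605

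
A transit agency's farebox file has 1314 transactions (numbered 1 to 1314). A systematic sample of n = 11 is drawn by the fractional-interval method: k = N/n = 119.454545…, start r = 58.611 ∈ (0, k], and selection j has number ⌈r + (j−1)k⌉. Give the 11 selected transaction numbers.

j=1: r + 0k = 58.611 → ⌈·⌉ = 59
j=2: r + 1k = 178.065545… → ⌈·⌉ = 179
j=3: r + 2k = 297.520090… → ⌈·⌉ = 298
j=4: r + 3k = 416.974636… → ⌈·⌉ = 417
j=5: r + 4k = 536.429181… → ⌈·⌉ = 537
j=6: r + 5k = 655.883727… → ⌈·⌉ = 656
j=7: r + 6k = 775.338272… → ⌈·⌉ = 776
j=8: r + 7k = 894.792818… → ⌈·⌉ = 895
j=9: r + 8k = 1014.247363… → ⌈·⌉ = 1015
j=10: r + 9k = 1133.701909… → ⌈·⌉ = 1134
j=11: r + 10k = 1253.156454… → ⌈·⌉ = 1254

59, 179, 298, 417, 537, 656, 776, 895, 1015, 1134, 1254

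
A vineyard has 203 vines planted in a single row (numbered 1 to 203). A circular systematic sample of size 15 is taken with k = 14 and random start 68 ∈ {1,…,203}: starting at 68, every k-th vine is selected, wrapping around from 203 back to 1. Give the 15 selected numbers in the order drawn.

68, 82, 96, 110, 124, 138, 152, 166, 180, 194, 5, 19, 33, 47, 61

Selection 1: 68
Selection 2: 68 + 14 = 82
Selection 3: 82 + 14 = 96
Selection 4: 96 + 14 = 110
Selection 5: 110 + 14 = 124
Selection 6: 124 + 14 = 138
Selection 7: 138 + 14 = 152
Selection 8: 152 + 14 = 166
Selection 9: 166 + 14 = 180
Selection 10: 180 + 14 = 194
Selection 11: 194 + 14 = 208 → 208 − 203 = 5
Selection 12: 5 + 14 = 19
Selection 13: 19 + 14 = 33
Selection 14: 33 + 14 = 47
Selection 15: 47 + 14 = 61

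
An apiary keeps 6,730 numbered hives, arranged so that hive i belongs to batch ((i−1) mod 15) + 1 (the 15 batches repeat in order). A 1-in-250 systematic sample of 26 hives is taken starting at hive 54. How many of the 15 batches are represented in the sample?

3

Consecutive selections differ by k = 250, so their batch numbers differ by 250 mod 15 = 10.
gcd(250, 15) = 5, so the sample visits 15/5 = 3 distinct residues mod 15.
Start 54 is batch 9; the batches hit are 4, 9, 14.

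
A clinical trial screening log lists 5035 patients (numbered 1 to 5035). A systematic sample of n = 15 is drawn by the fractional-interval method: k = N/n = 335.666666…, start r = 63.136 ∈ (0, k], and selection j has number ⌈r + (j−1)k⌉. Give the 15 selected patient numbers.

64, 399, 735, 1071, 1406, 1742, 2078, 2413, 2749, 3085, 3420, 3756, 4092, 4427, 4763

j=1: r + 0k = 63.136 → ⌈·⌉ = 64
j=2: r + 1k = 398.802666… → ⌈·⌉ = 399
j=3: r + 2k = 734.469333… → ⌈·⌉ = 735
j=4: r + 3k = 1070.136 → ⌈·⌉ = 1071
j=5: r + 4k = 1405.802666… → ⌈·⌉ = 1406
j=6: r + 5k = 1741.469333… → ⌈·⌉ = 1742
j=7: r + 6k = 2077.136 → ⌈·⌉ = 2078
j=8: r + 7k = 2412.802666… → ⌈·⌉ = 2413
j=9: r + 8k = 2748.469333… → ⌈·⌉ = 2749
j=10: r + 9k = 3084.136 → ⌈·⌉ = 3085
j=11: r + 10k = 3419.802666… → ⌈·⌉ = 3420
j=12: r + 11k = 3755.469333… → ⌈·⌉ = 3756
j=13: r + 12k = 4091.136 → ⌈·⌉ = 4092
j=14: r + 13k = 4426.802666… → ⌈·⌉ = 4427
j=15: r + 14k = 4762.469333… → ⌈·⌉ = 4763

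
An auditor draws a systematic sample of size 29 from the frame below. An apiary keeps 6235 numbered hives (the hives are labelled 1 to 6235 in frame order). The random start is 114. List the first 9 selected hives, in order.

114, 329, 544, 759, 974, 1189, 1404, 1619, 1834

k = N/n = 6235/29 = 215
hive 1: 114
hive 2: 114 + 215 = 329
hive 3: 329 + 215 = 544
hive 4: 544 + 215 = 759
hive 5: 759 + 215 = 974
hive 6: 974 + 215 = 1189
hive 7: 1189 + 215 = 1404
hive 8: 1404 + 215 = 1619
hive 9: 1619 + 215 = 1834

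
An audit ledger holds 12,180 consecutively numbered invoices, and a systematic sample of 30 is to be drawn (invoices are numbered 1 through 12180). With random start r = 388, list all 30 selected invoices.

388, 794, 1200, 1606, 2012, 2418, 2824, 3230, 3636, 4042, 4448, 4854, 5260, 5666, 6072, 6478, 6884, 7290, 7696, 8102, 8508, 8914, 9320, 9726, 10132, 10538, 10944, 11350, 11756, 12162

k = N/n = 12180/30 = 406
invoice 1: 388
invoice 2: 388 + 406 = 794
invoice 3: 794 + 406 = 1200
invoice 4: 1200 + 406 = 1606
invoice 5: 1606 + 406 = 2012
invoice 6: 2012 + 406 = 2418
invoice 7: 2418 + 406 = 2824
invoice 8: 2824 + 406 = 3230
invoice 9: 3230 + 406 = 3636
invoice 10: 3636 + 406 = 4042
invoice 11: 4042 + 406 = 4448
invoice 12: 4448 + 406 = 4854
invoice 13: 4854 + 406 = 5260
invoice 14: 5260 + 406 = 5666
invoice 15: 5666 + 406 = 6072
invoice 16: 6072 + 406 = 6478
invoice 17: 6478 + 406 = 6884
invoice 18: 6884 + 406 = 7290
invoice 19: 7290 + 406 = 7696
invoice 20: 7696 + 406 = 8102
invoice 21: 8102 + 406 = 8508
invoice 22: 8508 + 406 = 8914
invoice 23: 8914 + 406 = 9320
invoice 24: 9320 + 406 = 9726
invoice 25: 9726 + 406 = 10132
invoice 26: 10132 + 406 = 10538
invoice 27: 10538 + 406 = 10944
invoice 28: 10944 + 406 = 11350
invoice 29: 11350 + 406 = 11756
invoice 30: 11756 + 406 = 12162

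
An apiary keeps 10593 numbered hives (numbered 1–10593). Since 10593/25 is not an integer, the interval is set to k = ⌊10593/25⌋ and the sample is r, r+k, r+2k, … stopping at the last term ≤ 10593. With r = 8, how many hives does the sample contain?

k = ⌊10593/25⌋ = 423
Achieved size = ⌊(10593 − 8)/423⌋ + 1 = ⌊10585/423⌋ + 1 = 25 + 1 = 26
(last selection: 8 + 25×423 = 10583 ≤ 10593; next would be 11006 > 10593)

26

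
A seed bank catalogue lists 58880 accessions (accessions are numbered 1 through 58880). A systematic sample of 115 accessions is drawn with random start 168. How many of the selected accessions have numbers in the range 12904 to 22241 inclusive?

k = 58880/115 = 512
First selection ≥ 12904: 168 + ⌈(12904−168)/512⌉·512 = 168 + 25×512 = 12968
Last selection ≤ 22241: 168 + ⌊(22241−168)/512⌋·512 = 168 + 43×512 = 22184
Count = 43 − 25 + 1 = 19

19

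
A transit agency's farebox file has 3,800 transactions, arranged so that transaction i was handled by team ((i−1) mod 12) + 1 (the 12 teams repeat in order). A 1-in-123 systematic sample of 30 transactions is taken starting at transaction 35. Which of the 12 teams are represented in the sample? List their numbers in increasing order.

Consecutive selections differ by k = 123, so their team numbers differ by 123 mod 12 = 3.
gcd(123, 12) = 3, so the sample visits 12/3 = 4 distinct residues mod 12.
Start 35 is team 11; the teams hit are 2, 5, 8, 11.

2, 5, 8, 11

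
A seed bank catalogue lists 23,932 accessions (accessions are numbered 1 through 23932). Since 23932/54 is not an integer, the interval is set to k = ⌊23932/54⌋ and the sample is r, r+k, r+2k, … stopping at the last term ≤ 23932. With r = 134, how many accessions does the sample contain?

54

k = ⌊23932/54⌋ = 443
Achieved size = ⌊(23932 − 134)/443⌋ + 1 = ⌊23798/443⌋ + 1 = 53 + 1 = 54
(last selection: 134 + 53×443 = 23613 ≤ 23932; next would be 24056 > 23932)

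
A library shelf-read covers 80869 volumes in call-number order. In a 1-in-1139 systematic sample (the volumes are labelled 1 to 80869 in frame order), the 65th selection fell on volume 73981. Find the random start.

1085

k = 1139
r = 73981 − (65−1)×1139 = 73981 − 72896 = 1085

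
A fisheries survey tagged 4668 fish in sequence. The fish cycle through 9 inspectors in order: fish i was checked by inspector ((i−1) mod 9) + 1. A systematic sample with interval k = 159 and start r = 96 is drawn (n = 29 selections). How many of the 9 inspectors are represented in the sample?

3

Consecutive selections differ by k = 159, so their inspector numbers differ by 159 mod 9 = 6.
gcd(159, 9) = 3, so the sample visits 9/3 = 3 distinct residues mod 9.
Start 96 is inspector 6; the inspectors hit are 3, 6, 9.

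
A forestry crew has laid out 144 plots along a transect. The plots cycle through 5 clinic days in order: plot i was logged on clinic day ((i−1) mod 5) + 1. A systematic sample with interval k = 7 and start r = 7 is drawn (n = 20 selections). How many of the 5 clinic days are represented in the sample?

5

Consecutive selections differ by k = 7, so their clinic day numbers differ by 7 mod 5 = 2.
gcd(7, 5) = 1, so the sample visits 5/1 = 5 distinct residues mod 5.
Start 7 is clinic day 2; the clinic days hit are 1, 2, 3, 4, 5.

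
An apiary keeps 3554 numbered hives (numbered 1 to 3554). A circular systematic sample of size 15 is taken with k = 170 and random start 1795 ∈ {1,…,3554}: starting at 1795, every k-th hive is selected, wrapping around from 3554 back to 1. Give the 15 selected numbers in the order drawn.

1795, 1965, 2135, 2305, 2475, 2645, 2815, 2985, 3155, 3325, 3495, 111, 281, 451, 621

Selection 1: 1795
Selection 2: 1795 + 170 = 1965
Selection 3: 1965 + 170 = 2135
Selection 4: 2135 + 170 = 2305
Selection 5: 2305 + 170 = 2475
Selection 6: 2475 + 170 = 2645
Selection 7: 2645 + 170 = 2815
Selection 8: 2815 + 170 = 2985
Selection 9: 2985 + 170 = 3155
Selection 10: 3155 + 170 = 3325
Selection 11: 3325 + 170 = 3495
Selection 12: 3495 + 170 = 3665 → 3665 − 3554 = 111
Selection 13: 111 + 170 = 281
Selection 14: 281 + 170 = 451
Selection 15: 451 + 170 = 621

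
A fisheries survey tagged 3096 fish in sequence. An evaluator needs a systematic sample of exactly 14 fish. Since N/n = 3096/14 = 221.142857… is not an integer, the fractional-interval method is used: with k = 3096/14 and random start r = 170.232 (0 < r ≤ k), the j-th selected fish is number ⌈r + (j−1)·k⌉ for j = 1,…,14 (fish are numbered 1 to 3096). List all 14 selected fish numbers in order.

j=1: r + 0k = 170.232 → ⌈·⌉ = 171
j=2: r + 1k = 391.374857… → ⌈·⌉ = 392
j=3: r + 2k = 612.517714… → ⌈·⌉ = 613
j=4: r + 3k = 833.660571… → ⌈·⌉ = 834
j=5: r + 4k = 1054.803428… → ⌈·⌉ = 1055
j=6: r + 5k = 1275.946285… → ⌈·⌉ = 1276
j=7: r + 6k = 1497.089142… → ⌈·⌉ = 1498
j=8: r + 7k = 1718.232 → ⌈·⌉ = 1719
j=9: r + 8k = 1939.374857… → ⌈·⌉ = 1940
j=10: r + 9k = 2160.517714… → ⌈·⌉ = 2161
j=11: r + 10k = 2381.660571… → ⌈·⌉ = 2382
j=12: r + 11k = 2602.803428… → ⌈·⌉ = 2603
j=13: r + 12k = 2823.946285… → ⌈·⌉ = 2824
j=14: r + 13k = 3045.089142… → ⌈·⌉ = 3046

171, 392, 613, 834, 1055, 1276, 1498, 1719, 1940, 2161, 2382, 2603, 2824, 3046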